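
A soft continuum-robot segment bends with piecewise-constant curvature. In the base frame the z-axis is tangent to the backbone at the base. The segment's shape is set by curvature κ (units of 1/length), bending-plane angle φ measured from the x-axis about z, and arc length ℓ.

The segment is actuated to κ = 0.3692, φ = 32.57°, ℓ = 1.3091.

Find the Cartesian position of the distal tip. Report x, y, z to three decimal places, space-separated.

0.261 0.167 1.259

θ = κ·ℓ = 0.3692 × 1.3091 = 0.48332 rad
ρ = (1 − cos θ)/κ = (1 − 0.88546)/0.3692 = 0.31025
z = sin θ / κ = 0.46472/0.3692 = 1.25872
x = ρ cos φ = 0.31025 × cos(32.57°) = 0.26146
y = ρ sin φ = 0.31025 × sin(32.57°) = 0.16701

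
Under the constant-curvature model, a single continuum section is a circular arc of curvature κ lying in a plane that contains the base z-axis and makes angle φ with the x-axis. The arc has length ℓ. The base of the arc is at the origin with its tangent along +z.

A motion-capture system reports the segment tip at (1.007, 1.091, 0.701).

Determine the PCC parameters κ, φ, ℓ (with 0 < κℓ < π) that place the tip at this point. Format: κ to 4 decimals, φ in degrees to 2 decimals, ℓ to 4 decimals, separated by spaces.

ρ = √(x²+y²) = √(1.007² + 1.091²) = 1.48470
φ = atan2(y, x) mod 360° = atan2(1.091, 1.007) = 47.2928°
|p|² = ρ² + z² = 1.48470² + 0.701² = 2.69573
κ = 2ρ / |p|² = 2×1.48470 / 2.69573 = 1.10152
θ = 2·atan2(ρ, z) = 2·atan2(1.48470, 0.701) = 2.25935 rad
ℓ = θ/κ = 2.25935/1.10152 = 2.05113

1.1015 47.29 2.0511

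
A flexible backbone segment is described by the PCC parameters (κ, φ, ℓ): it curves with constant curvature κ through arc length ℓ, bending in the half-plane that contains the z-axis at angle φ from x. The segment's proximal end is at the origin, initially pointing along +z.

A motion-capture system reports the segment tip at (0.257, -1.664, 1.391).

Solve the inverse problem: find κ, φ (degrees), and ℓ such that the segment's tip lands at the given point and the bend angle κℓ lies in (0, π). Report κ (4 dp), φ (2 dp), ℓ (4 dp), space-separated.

0.7060 278.78 2.4938

ρ = √(x²+y²) = √(0.257² + -1.664²) = 1.68373
φ = atan2(y, x) mod 360° = atan2(-1.664, 0.257) = 278.7798°
|p|² = ρ² + z² = 1.68373² + 1.391² = 4.76983
κ = 2ρ / |p|² = 2×1.68373 / 4.76983 = 0.70599
θ = 2·atan2(ρ, z) = 2·atan2(1.68373, 1.391) = 1.76063 rad
ℓ = θ/κ = 1.76063/0.70599 = 2.49384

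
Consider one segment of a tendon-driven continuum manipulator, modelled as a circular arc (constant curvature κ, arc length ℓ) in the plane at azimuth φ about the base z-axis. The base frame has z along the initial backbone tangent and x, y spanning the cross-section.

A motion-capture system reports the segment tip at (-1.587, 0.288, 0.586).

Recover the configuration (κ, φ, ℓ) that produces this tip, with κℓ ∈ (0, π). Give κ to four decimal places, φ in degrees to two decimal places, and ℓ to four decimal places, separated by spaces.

ρ = √(x²+y²) = √(-1.587² + 0.288²) = 1.61292
φ = atan2(y, x) mod 360° = atan2(0.288, -1.587) = 169.7142°
|p|² = ρ² + z² = 1.61292² + 0.586² = 2.94491
κ = 2ρ / |p|² = 2×1.61292 / 2.94491 = 1.09540
θ = 2·atan2(ρ, z) = 2·atan2(1.61292, 0.586) = 2.44462 rad
ℓ = θ/κ = 2.44462/1.09540 = 2.23172

1.0954 169.71 2.2317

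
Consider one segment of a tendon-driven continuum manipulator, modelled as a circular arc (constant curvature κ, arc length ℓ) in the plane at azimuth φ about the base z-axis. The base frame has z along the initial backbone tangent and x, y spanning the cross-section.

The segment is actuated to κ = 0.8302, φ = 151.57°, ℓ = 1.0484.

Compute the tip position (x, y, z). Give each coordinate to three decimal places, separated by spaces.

-0.377 0.204 0.921

θ = κ·ℓ = 0.8302 × 1.0484 = 0.87038 rad
ρ = (1 − cos θ)/κ = (1 − 0.64453)/0.8302 = 0.42817
z = sin θ / κ = 0.76457/0.8302 = 0.92095
x = ρ cos φ = 0.42817 × cos(151.57°) = -0.37653
y = ρ sin φ = 0.42817 × sin(151.57°) = 0.20384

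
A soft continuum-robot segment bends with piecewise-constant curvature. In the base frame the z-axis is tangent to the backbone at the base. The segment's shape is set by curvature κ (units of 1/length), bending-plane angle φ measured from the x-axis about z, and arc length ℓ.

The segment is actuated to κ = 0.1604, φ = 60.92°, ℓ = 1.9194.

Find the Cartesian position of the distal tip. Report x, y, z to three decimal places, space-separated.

θ = κ·ℓ = 0.1604 × 1.9194 = 0.30787 rad
ρ = (1 − cos θ)/κ = (1 − 0.95298)/0.1604 = 0.29314
z = sin θ / κ = 0.30303/0.1604 = 1.88922
x = ρ cos φ = 0.29314 × cos(60.92°) = 0.14247
y = ρ sin φ = 0.29314 × sin(60.92°) = 0.25619

0.142 0.256 1.889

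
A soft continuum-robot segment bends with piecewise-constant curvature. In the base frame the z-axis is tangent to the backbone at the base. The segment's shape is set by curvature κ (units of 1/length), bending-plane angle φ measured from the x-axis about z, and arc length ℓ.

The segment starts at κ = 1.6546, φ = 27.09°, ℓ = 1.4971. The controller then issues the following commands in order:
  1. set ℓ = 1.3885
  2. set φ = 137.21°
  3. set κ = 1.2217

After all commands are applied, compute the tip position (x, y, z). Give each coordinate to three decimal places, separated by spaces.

initial: κ=1.6546, φ=27.09°, ℓ=1.4971
cmd 1: set ℓ=1.3885 → (κ,φ,ℓ)=(1.6546,27.09°,1.3885) → tip=(0.8955,0.4581,0.4517)
cmd 2: set φ=137.21° → (κ,φ,ℓ)=(1.6546,137.21°,1.3885) → tip=(-0.7382,0.6833,0.4517)
cmd 3: set κ=1.2217 → (κ,φ,ℓ)=(1.2217,137.21°,1.3885) → tip=(-0.6759,0.6257,0.8121)

-0.676 0.626 0.812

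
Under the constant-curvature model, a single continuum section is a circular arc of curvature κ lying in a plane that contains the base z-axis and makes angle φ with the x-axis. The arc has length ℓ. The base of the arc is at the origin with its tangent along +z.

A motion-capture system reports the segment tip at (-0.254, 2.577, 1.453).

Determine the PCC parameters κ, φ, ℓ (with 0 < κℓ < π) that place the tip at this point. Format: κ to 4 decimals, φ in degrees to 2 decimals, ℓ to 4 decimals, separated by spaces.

ρ = √(x²+y²) = √(-0.254² + 2.577²) = 2.58949
φ = atan2(y, x) mod 360° = atan2(2.577, -0.254) = 95.6291°
|p|² = ρ² + z² = 2.58949² + 1.453² = 8.81665
κ = 2ρ / |p|² = 2×2.58949 / 8.81665 = 0.58741
θ = 2·atan2(ρ, z) = 2·atan2(2.58949, 1.453) = 2.11892 rad
ℓ = θ/κ = 2.11892/0.58741 = 3.60723

0.5874 95.63 3.6072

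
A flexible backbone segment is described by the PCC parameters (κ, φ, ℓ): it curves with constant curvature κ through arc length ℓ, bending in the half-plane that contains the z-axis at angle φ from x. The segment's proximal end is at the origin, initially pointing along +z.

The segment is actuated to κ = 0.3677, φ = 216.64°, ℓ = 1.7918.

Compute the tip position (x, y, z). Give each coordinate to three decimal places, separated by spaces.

-0.457 -0.340 1.665

θ = κ·ℓ = 0.3677 × 1.7918 = 0.65884 rad
ρ = (1 − cos θ)/κ = (1 − 0.79070)/0.3677 = 0.56921
z = sin θ / κ = 0.61220/0.3677 = 1.66495
x = ρ cos φ = 0.56921 × cos(216.64°) = -0.45674
y = ρ sin φ = 0.56921 × sin(216.64°) = -0.33970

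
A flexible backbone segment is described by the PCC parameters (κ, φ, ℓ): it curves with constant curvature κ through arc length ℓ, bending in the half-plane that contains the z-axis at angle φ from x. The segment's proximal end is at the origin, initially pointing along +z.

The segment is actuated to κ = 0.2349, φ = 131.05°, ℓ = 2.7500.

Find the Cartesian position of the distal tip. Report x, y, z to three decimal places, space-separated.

θ = κ·ℓ = 0.2349 × 2.7500 = 0.64597 rad
ρ = (1 − cos θ)/κ = (1 − 0.79851)/0.2349 = 0.85776
z = sin θ / κ = 0.60198/0.2349 = 2.56270
x = ρ cos φ = 0.85776 × cos(131.05°) = -0.56330
y = ρ sin φ = 0.85776 × sin(131.05°) = 0.64687

-0.563 0.647 2.563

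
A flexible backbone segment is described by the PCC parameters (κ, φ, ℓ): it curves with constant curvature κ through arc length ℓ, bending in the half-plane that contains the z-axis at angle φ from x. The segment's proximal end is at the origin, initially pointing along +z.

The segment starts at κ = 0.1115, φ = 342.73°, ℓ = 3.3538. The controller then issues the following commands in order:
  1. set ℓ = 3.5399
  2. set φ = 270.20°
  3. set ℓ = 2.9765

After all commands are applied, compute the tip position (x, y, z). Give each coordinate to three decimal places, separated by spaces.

initial: κ=0.1115, φ=342.73°, ℓ=3.3538
cmd 1: set ℓ=3.5399 → (κ,φ,ℓ)=(0.1115,342.73°,3.5399) → tip=(0.6585,-0.2047,3.4487)
cmd 2: set φ=270.20° → (κ,φ,ℓ)=(0.1115,270.20°,3.5399) → tip=(0.0024,-0.6896,3.4487)
cmd 3: set ℓ=2.9765 → (κ,φ,ℓ)=(0.1115,270.20°,2.9765) → tip=(0.0017,-0.4894,2.9222)

0.002 -0.489 2.922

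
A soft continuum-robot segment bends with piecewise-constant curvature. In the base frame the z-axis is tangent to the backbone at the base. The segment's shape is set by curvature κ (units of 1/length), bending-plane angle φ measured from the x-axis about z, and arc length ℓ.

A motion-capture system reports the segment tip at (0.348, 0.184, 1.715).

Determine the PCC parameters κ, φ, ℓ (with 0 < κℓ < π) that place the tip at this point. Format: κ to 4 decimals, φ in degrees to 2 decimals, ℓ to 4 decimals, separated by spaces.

ρ = √(x²+y²) = √(0.348² + 0.184²) = 0.39365
φ = atan2(y, x) mod 360° = atan2(0.184, 0.348) = 27.8670°
|p|² = ρ² + z² = 0.39365² + 1.715² = 3.09619
κ = 2ρ / |p|² = 2×0.39365 / 3.09619 = 0.25428
θ = 2·atan2(ρ, z) = 2·atan2(0.39365, 1.715) = 0.45125 rad
ℓ = θ/κ = 0.45125/0.25428 = 1.77462

0.2543 27.87 1.7746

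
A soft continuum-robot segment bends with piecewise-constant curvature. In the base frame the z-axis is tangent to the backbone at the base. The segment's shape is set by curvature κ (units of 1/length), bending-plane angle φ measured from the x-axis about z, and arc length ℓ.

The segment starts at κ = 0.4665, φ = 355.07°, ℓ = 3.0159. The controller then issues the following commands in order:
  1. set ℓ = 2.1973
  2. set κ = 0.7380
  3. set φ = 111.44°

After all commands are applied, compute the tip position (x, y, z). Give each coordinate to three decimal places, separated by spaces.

-0.520 1.325 1.353

initial: κ=0.4665, φ=355.07°, ℓ=3.0159
cmd 1: set ℓ=2.1973 → (κ,φ,ℓ)=(0.4665,355.07°,2.1973) → tip=(1.0271,-0.0886,1.8322)
cmd 2: set κ=0.7380 → (κ,φ,ℓ)=(0.7380,355.07°,2.1973) → tip=(1.4186,-0.1224,1.3533)
cmd 3: set φ=111.44° → (κ,φ,ℓ)=(0.7380,111.44°,2.1973) → tip=(-0.5204,1.3253,1.3533)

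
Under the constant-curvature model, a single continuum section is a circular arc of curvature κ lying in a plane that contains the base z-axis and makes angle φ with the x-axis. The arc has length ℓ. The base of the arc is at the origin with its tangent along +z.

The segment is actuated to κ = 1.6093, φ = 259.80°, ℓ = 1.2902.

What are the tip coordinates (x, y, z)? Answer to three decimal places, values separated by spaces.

θ = κ·ℓ = 1.6093 × 1.2902 = 2.07632 rad
ρ = (1 − cos θ)/κ = (1 − -0.48426)/1.6093 = 0.92230
z = sin θ / κ = 0.87492/1.6093 = 0.54367
x = ρ cos φ = 0.92230 × cos(259.80°) = -0.16333
y = ρ sin φ = 0.92230 × sin(259.80°) = -0.90773

-0.163 -0.908 0.544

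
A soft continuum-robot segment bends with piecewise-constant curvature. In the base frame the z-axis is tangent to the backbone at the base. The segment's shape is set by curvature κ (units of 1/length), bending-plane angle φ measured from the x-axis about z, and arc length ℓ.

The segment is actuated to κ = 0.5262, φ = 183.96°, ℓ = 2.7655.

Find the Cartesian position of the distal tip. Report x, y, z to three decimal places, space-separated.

-1.677 -0.116 1.888

θ = κ·ℓ = 0.5262 × 2.7655 = 1.45521 rad
ρ = (1 − cos θ)/κ = (1 − 0.11533)/0.5262 = 1.68124
z = sin θ / κ = 0.99333/0.5262 = 1.88774
x = ρ cos φ = 1.68124 × cos(183.96°) = -1.67722
y = ρ sin φ = 1.68124 × sin(183.96°) = -0.11611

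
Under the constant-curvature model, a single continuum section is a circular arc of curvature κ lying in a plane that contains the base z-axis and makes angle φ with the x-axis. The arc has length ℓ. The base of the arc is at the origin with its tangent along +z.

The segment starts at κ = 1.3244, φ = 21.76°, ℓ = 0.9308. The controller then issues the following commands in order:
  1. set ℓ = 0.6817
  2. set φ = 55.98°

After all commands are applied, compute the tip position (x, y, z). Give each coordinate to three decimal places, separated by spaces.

initial: κ=1.3244, φ=21.76°, ℓ=0.9308
cmd 1: set ℓ=0.6817 → (κ,φ,ℓ)=(1.3244,21.76°,0.6817) → tip=(0.2669,0.1065,0.5928)
cmd 2: set φ=55.98° → (κ,φ,ℓ)=(1.3244,55.98°,0.6817) → tip=(0.1608,0.2382,0.5928)

0.161 0.238 0.593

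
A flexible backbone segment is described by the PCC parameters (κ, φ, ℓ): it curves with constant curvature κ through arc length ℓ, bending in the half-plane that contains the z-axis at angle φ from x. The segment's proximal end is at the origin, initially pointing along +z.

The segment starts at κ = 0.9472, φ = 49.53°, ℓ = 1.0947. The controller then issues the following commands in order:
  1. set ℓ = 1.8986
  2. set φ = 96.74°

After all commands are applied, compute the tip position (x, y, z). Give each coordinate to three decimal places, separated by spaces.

initial: κ=0.9472, φ=49.53°, ℓ=1.0947
cmd 1: set ℓ=1.8986 → (κ,φ,ℓ)=(0.9472,49.53°,1.8986) → tip=(0.8398,0.9843,1.0285)
cmd 2: set φ=96.74° → (κ,φ,ℓ)=(0.9472,96.74°,1.8986) → tip=(-0.1519,1.2850,1.0285)

-0.152 1.285 1.029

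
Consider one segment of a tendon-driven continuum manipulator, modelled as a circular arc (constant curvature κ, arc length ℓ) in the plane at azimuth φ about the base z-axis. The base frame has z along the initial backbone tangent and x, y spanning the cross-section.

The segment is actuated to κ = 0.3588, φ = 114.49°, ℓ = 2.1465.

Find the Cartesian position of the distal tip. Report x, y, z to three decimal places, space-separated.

θ = κ·ℓ = 0.3588 × 2.1465 = 0.77016 rad
ρ = (1 − cos θ)/κ = (1 − 0.71780)/0.3588 = 0.78652
z = sin θ / κ = 0.69625/0.3588 = 1.94050
x = ρ cos φ = 0.78652 × cos(114.49°) = -0.32604
y = ρ sin φ = 0.78652 × sin(114.49°) = 0.71576

-0.326 0.716 1.941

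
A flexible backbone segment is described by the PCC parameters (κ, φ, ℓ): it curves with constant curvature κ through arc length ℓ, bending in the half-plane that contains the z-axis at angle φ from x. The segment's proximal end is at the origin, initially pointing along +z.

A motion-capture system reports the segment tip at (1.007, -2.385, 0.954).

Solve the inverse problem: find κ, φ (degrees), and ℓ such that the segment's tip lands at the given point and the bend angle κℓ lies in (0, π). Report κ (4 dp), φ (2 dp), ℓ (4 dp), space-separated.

ρ = √(x²+y²) = √(1.007² + -2.385²) = 2.58888
φ = atan2(y, x) mod 360° = atan2(-2.385, 1.007) = 292.8906°
|p|² = ρ² + z² = 2.58888² + 0.954² = 7.61239
κ = 2ρ / |p|² = 2×2.58888 / 7.61239 = 0.68017
θ = 2·atan2(ρ, z) = 2·atan2(2.58888, 0.954) = 2.43547 rad
ℓ = θ/κ = 2.43547/0.68017 = 3.58066

0.6802 292.89 3.5807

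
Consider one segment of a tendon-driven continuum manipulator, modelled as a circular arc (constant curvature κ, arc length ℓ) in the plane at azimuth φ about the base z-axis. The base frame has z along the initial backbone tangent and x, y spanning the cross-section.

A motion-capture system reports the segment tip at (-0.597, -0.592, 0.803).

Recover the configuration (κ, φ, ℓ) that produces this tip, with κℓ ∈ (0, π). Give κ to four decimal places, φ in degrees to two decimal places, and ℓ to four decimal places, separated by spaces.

ρ = √(x²+y²) = √(-0.597² + -0.592²) = 0.84076
φ = atan2(y, x) mod 360° = atan2(-0.592, -0.597) = 224.7591°
|p|² = ρ² + z² = 0.84076² + 0.803² = 1.35168
κ = 2ρ / |p|² = 2×0.84076 / 1.35168 = 1.24402
θ = 2·atan2(ρ, z) = 2·atan2(0.84076, 0.803) = 1.61673 rad
ℓ = θ/κ = 1.61673/1.24402 = 1.29960

1.2440 224.76 1.2996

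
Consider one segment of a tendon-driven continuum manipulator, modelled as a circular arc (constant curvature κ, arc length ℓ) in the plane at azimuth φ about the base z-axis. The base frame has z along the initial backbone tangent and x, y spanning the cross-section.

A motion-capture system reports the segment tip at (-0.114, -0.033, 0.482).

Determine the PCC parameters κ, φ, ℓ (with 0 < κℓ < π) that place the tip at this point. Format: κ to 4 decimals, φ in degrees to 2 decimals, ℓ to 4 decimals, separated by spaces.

ρ = √(x²+y²) = √(-0.114² + -0.033²) = 0.11868
φ = atan2(y, x) mod 360° = atan2(-0.033, -0.114) = 196.1443°
|p|² = ρ² + z² = 0.11868² + 0.482² = 0.24641
κ = 2ρ / |p|² = 2×0.11868 / 0.24641 = 0.96328
θ = 2·atan2(ρ, z) = 2·atan2(0.11868, 0.482) = 0.48284 rad
ℓ = θ/κ = 0.48284/0.96328 = 0.50125

0.9633 196.14 0.5013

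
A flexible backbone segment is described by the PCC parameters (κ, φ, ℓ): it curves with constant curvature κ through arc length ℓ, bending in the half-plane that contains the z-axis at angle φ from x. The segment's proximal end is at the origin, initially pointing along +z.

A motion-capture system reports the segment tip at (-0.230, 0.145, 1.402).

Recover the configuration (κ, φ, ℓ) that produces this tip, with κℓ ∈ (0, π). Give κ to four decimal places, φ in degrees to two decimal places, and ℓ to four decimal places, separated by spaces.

0.2666 147.77 1.4369

ρ = √(x²+y²) = √(-0.230² + 0.145²) = 0.27189
φ = atan2(y, x) mod 360° = atan2(0.145, -0.230) = 147.7712°
|p|² = ρ² + z² = 0.27189² + 1.402² = 2.03953
κ = 2ρ / |p|² = 2×0.27189 / 2.03953 = 0.26662
θ = 2·atan2(ρ, z) = 2·atan2(0.27189, 1.402) = 0.38311 rad
ℓ = θ/κ = 0.38311/0.26662 = 1.43689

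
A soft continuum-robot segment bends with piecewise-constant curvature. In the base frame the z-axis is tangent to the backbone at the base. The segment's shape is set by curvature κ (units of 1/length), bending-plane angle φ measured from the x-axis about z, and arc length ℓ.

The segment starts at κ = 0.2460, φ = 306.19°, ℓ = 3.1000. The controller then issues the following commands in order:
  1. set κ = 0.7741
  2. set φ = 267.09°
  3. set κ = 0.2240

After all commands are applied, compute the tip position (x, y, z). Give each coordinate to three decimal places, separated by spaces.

-0.052 -1.032 2.857

initial: κ=0.2460, φ=306.19°, ℓ=3.1000
cmd 1: set κ=0.7741 → (κ,φ,ℓ)=(0.7741,306.19°,3.1000) → tip=(1.3251,-1.8112,0.8729)
cmd 2: set φ=267.09° → (κ,φ,ℓ)=(0.7741,267.09°,3.1000) → tip=(-0.1139,-2.2413,0.8729)
cmd 3: set κ=0.2240 → (κ,φ,ℓ)=(0.2240,267.09°,3.1000) → tip=(-0.0525,-1.0324,2.8568)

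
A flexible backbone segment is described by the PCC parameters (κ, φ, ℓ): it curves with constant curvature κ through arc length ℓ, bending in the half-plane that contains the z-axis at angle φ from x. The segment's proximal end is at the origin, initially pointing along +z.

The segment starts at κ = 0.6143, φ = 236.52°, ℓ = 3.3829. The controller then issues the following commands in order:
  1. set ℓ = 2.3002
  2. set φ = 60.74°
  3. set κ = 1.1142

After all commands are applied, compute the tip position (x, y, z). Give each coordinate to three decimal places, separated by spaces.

initial: κ=0.6143, φ=236.52°, ℓ=3.3829
cmd 1: set ℓ=2.3002 → (κ,φ,ℓ)=(0.6143,236.52°,2.3002) → tip=(-0.7569,-1.1444,1.6076)
cmd 2: set φ=60.74° → (κ,φ,ℓ)=(0.6143,60.74°,2.3002) → tip=(0.6706,1.1970,1.6076)
cmd 3: set κ=1.1142 → (κ,φ,ℓ)=(1.1142,60.74°,2.3002) → tip=(0.8059,1.4385,0.4909)

0.806 1.438 0.491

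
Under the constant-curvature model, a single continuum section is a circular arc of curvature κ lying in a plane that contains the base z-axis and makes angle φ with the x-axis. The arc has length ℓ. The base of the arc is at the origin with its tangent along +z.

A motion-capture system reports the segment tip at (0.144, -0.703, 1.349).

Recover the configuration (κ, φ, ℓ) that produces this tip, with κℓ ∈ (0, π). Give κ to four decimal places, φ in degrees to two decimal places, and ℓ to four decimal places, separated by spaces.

ρ = √(x²+y²) = √(0.144² + -0.703²) = 0.71760
φ = atan2(y, x) mod 360° = atan2(-0.703, 0.144) = 281.5761°
|p|² = ρ² + z² = 0.71760² + 1.349² = 2.33475
κ = 2ρ / |p|² = 2×0.71760 / 2.33475 = 0.61471
θ = 2·atan2(ρ, z) = 2·atan2(0.71760, 1.349) = 0.97775 rad
ℓ = θ/κ = 0.97775/0.61471 = 1.59059

0.6147 281.58 1.5906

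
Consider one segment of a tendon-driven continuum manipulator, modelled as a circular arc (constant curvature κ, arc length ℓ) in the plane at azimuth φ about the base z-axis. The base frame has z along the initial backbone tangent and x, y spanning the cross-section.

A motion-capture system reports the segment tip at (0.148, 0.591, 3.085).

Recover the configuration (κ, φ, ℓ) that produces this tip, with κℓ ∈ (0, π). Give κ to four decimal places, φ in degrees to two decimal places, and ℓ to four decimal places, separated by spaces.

0.1232 75.94 3.1646

ρ = √(x²+y²) = √(0.148² + 0.591²) = 0.60925
φ = atan2(y, x) mod 360° = atan2(0.591, 0.148) = 75.9409°
|p|² = ρ² + z² = 0.60925² + 3.085² = 9.88841
κ = 2ρ / |p|² = 2×0.60925 / 9.88841 = 0.12322
θ = 2·atan2(ρ, z) = 2·atan2(0.60925, 3.085) = 0.38996 rad
ℓ = θ/κ = 0.38996/0.12322 = 3.16460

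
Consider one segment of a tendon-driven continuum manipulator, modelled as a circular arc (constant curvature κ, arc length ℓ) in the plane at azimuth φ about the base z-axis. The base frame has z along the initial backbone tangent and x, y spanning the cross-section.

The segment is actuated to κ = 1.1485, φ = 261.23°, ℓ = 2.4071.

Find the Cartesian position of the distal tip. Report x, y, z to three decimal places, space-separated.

-0.256 -1.661 0.321

θ = κ·ℓ = 1.1485 × 2.4071 = 2.76455 rad
ρ = (1 − cos θ)/κ = (1 − -0.92976)/1.1485 = 1.68024
z = sin θ / κ = 0.36817/1.1485 = 0.32056
x = ρ cos φ = 1.68024 × cos(261.23°) = -0.25618
y = ρ sin φ = 1.68024 × sin(261.23°) = -1.66060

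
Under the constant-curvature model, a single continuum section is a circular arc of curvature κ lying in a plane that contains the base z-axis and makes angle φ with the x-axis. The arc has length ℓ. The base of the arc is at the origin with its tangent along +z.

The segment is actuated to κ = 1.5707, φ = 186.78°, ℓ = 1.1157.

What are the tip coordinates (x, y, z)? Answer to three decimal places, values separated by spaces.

θ = κ·ℓ = 1.5707 × 1.1157 = 1.75243 rad
ρ = (1 − cos θ)/κ = (1 − -0.18064)/1.5707 = 0.75166
z = sin θ / κ = 0.98355/1.5707 = 0.62619
x = ρ cos φ = 0.75166 × cos(186.78°) = -0.74641
y = ρ sin φ = 0.75166 × sin(186.78°) = -0.08874

-0.746 -0.089 0.626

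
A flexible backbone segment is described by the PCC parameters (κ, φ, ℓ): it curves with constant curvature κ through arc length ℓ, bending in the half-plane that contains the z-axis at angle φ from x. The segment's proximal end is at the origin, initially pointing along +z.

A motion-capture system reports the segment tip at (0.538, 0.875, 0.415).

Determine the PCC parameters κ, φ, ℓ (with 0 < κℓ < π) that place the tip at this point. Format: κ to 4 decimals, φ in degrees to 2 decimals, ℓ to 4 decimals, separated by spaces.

ρ = √(x²+y²) = √(0.538² + 0.875²) = 1.02717
φ = atan2(y, x) mod 360° = atan2(0.875, 0.538) = 58.4144°
|p|² = ρ² + z² = 1.02717² + 0.415² = 1.22729
κ = 2ρ / |p|² = 2×1.02717 / 1.22729 = 1.67387
θ = 2·atan2(ρ, z) = 2·atan2(1.02717, 0.415) = 2.37365 rad
ℓ = θ/κ = 2.37365/1.67387 = 1.41806

1.6739 58.41 1.4181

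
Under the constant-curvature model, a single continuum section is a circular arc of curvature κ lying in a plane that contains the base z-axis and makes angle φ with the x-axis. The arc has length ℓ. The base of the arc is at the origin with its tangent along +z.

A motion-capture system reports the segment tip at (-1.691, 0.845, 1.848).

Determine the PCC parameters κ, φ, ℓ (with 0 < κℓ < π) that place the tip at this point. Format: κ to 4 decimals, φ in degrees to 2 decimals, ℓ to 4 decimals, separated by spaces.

ρ = √(x²+y²) = √(-1.691² + 0.845²) = 1.89037
φ = atan2(y, x) mod 360° = atan2(0.845, -1.691) = 153.4485°
|p|² = ρ² + z² = 1.89037² + 1.848² = 6.98861
κ = 2ρ / |p|² = 2×1.89037 / 6.98861 = 0.54099
θ = 2·atan2(ρ, z) = 2·atan2(1.89037, 1.848) = 1.59346 rad
ℓ = θ/κ = 1.59346/0.54099 = 2.94548

0.5410 153.45 2.9455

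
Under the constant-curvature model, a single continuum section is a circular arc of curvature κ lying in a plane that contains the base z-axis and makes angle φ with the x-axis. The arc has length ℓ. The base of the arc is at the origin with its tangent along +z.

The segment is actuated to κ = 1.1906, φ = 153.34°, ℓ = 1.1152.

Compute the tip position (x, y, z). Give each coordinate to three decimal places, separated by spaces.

θ = κ·ℓ = 1.1906 × 1.1152 = 1.32776 rad
ρ = (1 − cos θ)/κ = (1 − 0.24065)/1.1906 = 0.63778
z = sin θ / κ = 0.97061/1.1906 = 0.81523
x = ρ cos φ = 0.63778 × cos(153.34°) = -0.56998
y = ρ sin φ = 0.63778 × sin(153.34°) = 0.28617

-0.570 0.286 0.815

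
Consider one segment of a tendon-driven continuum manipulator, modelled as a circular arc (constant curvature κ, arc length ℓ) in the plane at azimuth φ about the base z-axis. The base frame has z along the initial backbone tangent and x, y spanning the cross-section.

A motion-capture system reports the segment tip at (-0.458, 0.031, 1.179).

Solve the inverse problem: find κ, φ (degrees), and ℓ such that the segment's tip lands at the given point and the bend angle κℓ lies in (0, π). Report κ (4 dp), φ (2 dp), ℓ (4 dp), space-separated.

0.5735 176.13 1.2948

ρ = √(x²+y²) = √(-0.458² + 0.031²) = 0.45905
φ = atan2(y, x) mod 360° = atan2(0.031, -0.458) = 176.1278°
|p|² = ρ² + z² = 0.45905² + 1.179² = 1.60077
κ = 2ρ / |p|² = 2×0.45905 / 1.60077 = 0.57354
θ = 2·atan2(ρ, z) = 2·atan2(0.45905, 1.179) = 0.74259 rad
ℓ = θ/κ = 0.74259/0.57354 = 1.29476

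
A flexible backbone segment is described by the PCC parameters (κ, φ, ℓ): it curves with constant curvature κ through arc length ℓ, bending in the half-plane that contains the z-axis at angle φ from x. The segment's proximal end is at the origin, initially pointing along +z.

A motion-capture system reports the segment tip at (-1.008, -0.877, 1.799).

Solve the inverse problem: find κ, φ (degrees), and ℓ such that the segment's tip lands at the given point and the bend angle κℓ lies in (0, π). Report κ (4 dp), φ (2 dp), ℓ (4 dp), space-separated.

ρ = √(x²+y²) = √(-1.008² + -0.877²) = 1.33611
φ = atan2(y, x) mod 360° = atan2(-0.877, -1.008) = 221.0246°
|p|² = ρ² + z² = 1.33611² + 1.799² = 5.02159
κ = 2ρ / |p|² = 2×1.33611 / 5.02159 = 0.53215
θ = 2·atan2(ρ, z) = 2·atan2(1.33611, 1.799) = 1.27762 rad
ℓ = θ/κ = 1.27762/0.53215 = 2.40088

0.5321 221.02 2.4009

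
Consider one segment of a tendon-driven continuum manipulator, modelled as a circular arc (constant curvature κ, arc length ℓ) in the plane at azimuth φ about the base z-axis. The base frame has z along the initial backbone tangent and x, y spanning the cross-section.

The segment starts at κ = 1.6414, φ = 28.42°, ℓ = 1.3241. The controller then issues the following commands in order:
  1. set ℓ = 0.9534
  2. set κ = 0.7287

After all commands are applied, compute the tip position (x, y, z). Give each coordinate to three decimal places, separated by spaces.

initial: κ=1.6414, φ=28.42°, ℓ=1.3241
cmd 1: set ℓ=0.9534 → (κ,φ,ℓ)=(1.6414,28.42°,0.9534) → tip=(0.5327,0.2882,0.6092)
cmd 2: set κ=0.7287 → (κ,φ,ℓ)=(0.7287,28.42°,0.9534) → tip=(0.2797,0.1514,0.8785)

0.280 0.151 0.879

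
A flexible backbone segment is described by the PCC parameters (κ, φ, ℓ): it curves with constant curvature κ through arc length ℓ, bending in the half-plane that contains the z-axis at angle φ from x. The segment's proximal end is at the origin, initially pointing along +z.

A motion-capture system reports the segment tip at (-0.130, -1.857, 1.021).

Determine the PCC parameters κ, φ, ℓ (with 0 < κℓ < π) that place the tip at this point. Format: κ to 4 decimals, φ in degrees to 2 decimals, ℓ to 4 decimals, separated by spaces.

0.8259 266.00 2.5889

ρ = √(x²+y²) = √(-0.130² + -1.857²) = 1.86154
φ = atan2(y, x) mod 360° = atan2(-1.857, -0.130) = 265.9955°
|p|² = ρ² + z² = 1.86154² + 1.021² = 4.50779
κ = 2ρ / |p|² = 2×1.86154 / 4.50779 = 0.82592
θ = 2·atan2(ρ, z) = 2·atan2(1.86154, 1.021) = 2.13826 rad
ℓ = θ/κ = 2.13826/0.82592 = 2.58893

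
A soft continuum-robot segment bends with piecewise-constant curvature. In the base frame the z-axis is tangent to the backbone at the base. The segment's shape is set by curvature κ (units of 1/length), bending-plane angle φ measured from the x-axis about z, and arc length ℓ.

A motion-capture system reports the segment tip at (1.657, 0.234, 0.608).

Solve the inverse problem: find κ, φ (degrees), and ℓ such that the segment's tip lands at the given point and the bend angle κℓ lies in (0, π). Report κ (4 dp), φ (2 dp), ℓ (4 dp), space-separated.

ρ = √(x²+y²) = √(1.657² + 0.234²) = 1.67344
φ = atan2(y, x) mod 360° = atan2(0.234, 1.657) = 8.0381°
|p|² = ρ² + z² = 1.67344² + 0.608² = 3.17007
κ = 2ρ / |p|² = 2×1.67344 / 3.17007 = 1.05578
θ = 2·atan2(ρ, z) = 2·atan2(1.67344, 0.608) = 2.44460 rad
ℓ = θ/κ = 2.44460/1.05578 = 2.31546

1.0558 8.04 2.3155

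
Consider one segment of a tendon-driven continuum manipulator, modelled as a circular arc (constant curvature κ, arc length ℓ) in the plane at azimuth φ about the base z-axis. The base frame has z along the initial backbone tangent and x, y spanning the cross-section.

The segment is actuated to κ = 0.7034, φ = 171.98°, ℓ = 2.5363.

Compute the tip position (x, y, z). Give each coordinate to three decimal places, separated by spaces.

θ = κ·ℓ = 0.7034 × 2.5363 = 1.78403 rad
ρ = (1 − cos θ)/κ = (1 − -0.21162)/0.7034 = 1.72253
z = sin θ / κ = 0.97735/0.7034 = 1.38947
x = ρ cos φ = 1.72253 × cos(171.98°) = -1.70568
y = ρ sin φ = 1.72253 × sin(171.98°) = 0.24032

-1.706 0.240 1.389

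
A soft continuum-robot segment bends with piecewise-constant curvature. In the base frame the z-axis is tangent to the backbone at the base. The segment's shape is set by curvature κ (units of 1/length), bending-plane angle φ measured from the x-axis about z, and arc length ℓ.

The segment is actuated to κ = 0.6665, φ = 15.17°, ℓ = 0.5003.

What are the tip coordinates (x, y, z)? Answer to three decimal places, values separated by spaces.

θ = κ·ℓ = 0.6665 × 0.5003 = 0.33345 rad
ρ = (1 − cos θ)/κ = (1 − 0.94492)/0.6665 = 0.08264
z = sin θ / κ = 0.32730/0.6665 = 0.49108
x = ρ cos φ = 0.08264 × cos(15.17°) = 0.07976
y = ρ sin φ = 0.08264 × sin(15.17°) = 0.02163

0.080 0.022 0.491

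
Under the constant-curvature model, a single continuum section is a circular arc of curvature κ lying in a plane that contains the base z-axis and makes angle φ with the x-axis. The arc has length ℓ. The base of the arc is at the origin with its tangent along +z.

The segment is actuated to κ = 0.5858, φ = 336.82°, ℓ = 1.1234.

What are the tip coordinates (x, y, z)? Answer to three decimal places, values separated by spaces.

θ = κ·ℓ = 0.5858 × 1.1234 = 0.65809 rad
ρ = (1 − cos θ)/κ = (1 − 0.79116)/0.5858 = 0.35650
z = sin θ / κ = 0.61161/0.5858 = 1.04405
x = ρ cos φ = 0.35650 × cos(336.82°) = 0.32772
y = ρ sin φ = 0.35650 × sin(336.82°) = -0.14033

0.328 -0.140 1.044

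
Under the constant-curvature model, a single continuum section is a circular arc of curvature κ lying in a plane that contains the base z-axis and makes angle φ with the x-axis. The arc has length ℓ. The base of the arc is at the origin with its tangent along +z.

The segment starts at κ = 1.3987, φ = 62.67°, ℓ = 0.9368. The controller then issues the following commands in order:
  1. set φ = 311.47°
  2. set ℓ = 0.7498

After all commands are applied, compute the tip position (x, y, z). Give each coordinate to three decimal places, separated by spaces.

0.237 -0.269 0.620

initial: κ=1.3987, φ=62.67°, ℓ=0.9368
cmd 1: set φ=311.47° → (κ,φ,ℓ)=(1.3987,311.47°,0.9368) → tip=(0.3515,-0.3977,0.6908)
cmd 2: set ℓ=0.7498 → (κ,φ,ℓ)=(1.3987,311.47°,0.7498) → tip=(0.2374,-0.2686,0.6197)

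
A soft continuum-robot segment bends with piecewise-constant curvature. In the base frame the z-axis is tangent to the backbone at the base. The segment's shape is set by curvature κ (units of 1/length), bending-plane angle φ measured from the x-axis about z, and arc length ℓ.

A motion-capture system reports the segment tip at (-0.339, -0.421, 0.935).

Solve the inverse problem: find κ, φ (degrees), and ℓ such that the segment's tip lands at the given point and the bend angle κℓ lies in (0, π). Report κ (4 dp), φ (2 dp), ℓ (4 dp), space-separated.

0.9268 231.16 1.1311

ρ = √(x²+y²) = √(-0.339² + -0.421²) = 0.54052
φ = atan2(y, x) mod 360° = atan2(-0.421, -0.339) = 231.1581°
|p|² = ρ² + z² = 0.54052² + 0.935² = 1.16639
κ = 2ρ / |p|² = 2×0.54052 / 1.16639 = 0.92683
θ = 2·atan2(ρ, z) = 2·atan2(0.54052, 0.935) = 1.04832 rad
ℓ = θ/κ = 1.04832/0.92683 = 1.13108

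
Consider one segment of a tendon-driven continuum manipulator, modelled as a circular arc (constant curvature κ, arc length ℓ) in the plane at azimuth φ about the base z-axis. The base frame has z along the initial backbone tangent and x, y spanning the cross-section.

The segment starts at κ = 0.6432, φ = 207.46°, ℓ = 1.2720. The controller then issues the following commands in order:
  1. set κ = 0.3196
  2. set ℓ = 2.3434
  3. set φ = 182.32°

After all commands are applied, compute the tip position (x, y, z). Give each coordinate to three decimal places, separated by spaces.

-0.837 -0.034 2.130

initial: κ=0.6432, φ=207.46°, ℓ=1.2720
cmd 1: set κ=0.3196 → (κ,φ,ℓ)=(0.3196,207.46°,1.2720) → tip=(-0.2263,-0.1176,1.2373)
cmd 2: set ℓ=2.3434 → (κ,φ,ℓ)=(0.3196,207.46°,2.3434) → tip=(-0.7430,-0.3861,2.1304)
cmd 3: set φ=182.32° → (κ,φ,ℓ)=(0.3196,182.32°,2.3434) → tip=(-0.8366,-0.0339,2.1304)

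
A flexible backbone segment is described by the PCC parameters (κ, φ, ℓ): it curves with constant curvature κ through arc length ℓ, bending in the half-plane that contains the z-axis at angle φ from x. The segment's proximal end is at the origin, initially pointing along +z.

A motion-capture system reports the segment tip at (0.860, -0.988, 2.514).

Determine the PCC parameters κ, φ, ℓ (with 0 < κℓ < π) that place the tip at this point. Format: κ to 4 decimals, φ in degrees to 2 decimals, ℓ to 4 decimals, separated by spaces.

0.3260 311.04 2.9468

ρ = √(x²+y²) = √(0.860² + -0.988²) = 1.30986
φ = atan2(y, x) mod 360° = atan2(-0.988, 0.860) = 311.0378°
|p|² = ρ² + z² = 1.30986² + 2.514² = 8.03594
κ = 2ρ / |p|² = 2×1.30986 / 8.03594 = 0.32600
θ = 2·atan2(ρ, z) = 2·atan2(1.30986, 2.514) = 0.96066 rad
ℓ = θ/κ = 0.96066/0.32600 = 2.94678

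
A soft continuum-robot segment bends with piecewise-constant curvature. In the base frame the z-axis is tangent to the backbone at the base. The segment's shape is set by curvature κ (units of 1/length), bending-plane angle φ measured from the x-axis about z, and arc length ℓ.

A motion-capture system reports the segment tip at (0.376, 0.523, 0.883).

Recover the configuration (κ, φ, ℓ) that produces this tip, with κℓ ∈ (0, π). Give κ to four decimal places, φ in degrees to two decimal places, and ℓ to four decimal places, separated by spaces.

ρ = √(x²+y²) = √(0.376² + 0.523²) = 0.64413
φ = atan2(y, x) mod 360° = atan2(0.523, 0.376) = 54.2865°
|p|² = ρ² + z² = 0.64413² + 0.883² = 1.19459
κ = 2ρ / |p|² = 2×0.64413 / 1.19459 = 1.07841
θ = 2·atan2(ρ, z) = 2·atan2(0.64413, 0.883) = 1.26048 rad
ℓ = θ/κ = 1.26048/1.07841 = 1.16883

1.0784 54.29 1.1688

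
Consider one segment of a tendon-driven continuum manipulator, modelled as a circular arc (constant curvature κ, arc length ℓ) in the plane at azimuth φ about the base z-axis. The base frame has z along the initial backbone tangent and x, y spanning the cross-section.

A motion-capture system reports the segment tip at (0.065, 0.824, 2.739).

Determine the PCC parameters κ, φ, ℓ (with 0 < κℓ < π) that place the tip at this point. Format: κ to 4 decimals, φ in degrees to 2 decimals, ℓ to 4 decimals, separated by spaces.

ρ = √(x²+y²) = √(0.065² + 0.824²) = 0.82656
φ = atan2(y, x) mod 360° = atan2(0.824, 0.065) = 85.4896°
|p|² = ρ² + z² = 0.82656² + 2.739² = 8.18532
κ = 2ρ / |p|² = 2×0.82656 / 8.18532 = 0.20196
θ = 2·atan2(ρ, z) = 2·atan2(0.82656, 2.739) = 0.58617 rad
ℓ = θ/κ = 0.58617/0.20196 = 2.90237

0.2020 85.49 2.9024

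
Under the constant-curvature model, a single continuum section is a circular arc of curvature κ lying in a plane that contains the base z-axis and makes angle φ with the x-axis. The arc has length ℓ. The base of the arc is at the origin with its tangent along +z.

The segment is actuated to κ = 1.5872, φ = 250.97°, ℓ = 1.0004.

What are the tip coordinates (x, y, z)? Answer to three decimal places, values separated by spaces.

θ = κ·ℓ = 1.5872 × 1.0004 = 1.58783 rad
ρ = (1 − cos θ)/κ = (1 − -0.01704)/1.5872 = 0.64077
z = sin θ / κ = 0.99985/1.5872 = 0.62995
x = ρ cos φ = 0.64077 × cos(250.97°) = -0.20893
y = ρ sin φ = 0.64077 × sin(250.97°) = -0.60576

-0.209 -0.606 0.630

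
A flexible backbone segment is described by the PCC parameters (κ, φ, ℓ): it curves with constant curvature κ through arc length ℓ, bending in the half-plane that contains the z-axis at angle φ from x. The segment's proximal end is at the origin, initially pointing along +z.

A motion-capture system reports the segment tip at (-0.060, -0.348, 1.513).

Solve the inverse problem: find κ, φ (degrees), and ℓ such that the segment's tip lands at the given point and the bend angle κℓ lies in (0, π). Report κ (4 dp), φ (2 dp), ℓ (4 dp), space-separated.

0.2926 260.22 1.5674

ρ = √(x²+y²) = √(-0.060² + -0.348²) = 0.35313
φ = atan2(y, x) mod 360° = atan2(-0.348, -0.060) = 260.2176°
|p|² = ρ² + z² = 0.35313² + 1.513² = 2.41387
κ = 2ρ / |p|² = 2×0.35313 / 2.41387 = 0.29259
θ = 2·atan2(ρ, z) = 2·atan2(0.35313, 1.513) = 0.45859 rad
ℓ = θ/κ = 0.45859/0.29259 = 1.56736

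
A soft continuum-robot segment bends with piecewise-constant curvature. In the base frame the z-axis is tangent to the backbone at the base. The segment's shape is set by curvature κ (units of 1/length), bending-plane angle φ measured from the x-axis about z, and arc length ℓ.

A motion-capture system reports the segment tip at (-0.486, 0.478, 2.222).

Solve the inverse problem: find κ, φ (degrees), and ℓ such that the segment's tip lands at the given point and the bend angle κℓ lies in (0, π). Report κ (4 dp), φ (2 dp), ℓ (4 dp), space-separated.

0.2524 135.48 2.3589

ρ = √(x²+y²) = √(-0.486² + 0.478²) = 0.68167
φ = atan2(y, x) mod 360° = atan2(0.478, -0.486) = 135.4755°
|p|² = ρ² + z² = 0.68167² + 2.222² = 5.40196
κ = 2ρ / |p|² = 2×0.68167 / 5.40196 = 0.25238
θ = 2·atan2(ρ, z) = 2·atan2(0.68167, 2.222) = 0.59534 rad
ℓ = θ/κ = 0.59534/0.25238 = 2.35889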